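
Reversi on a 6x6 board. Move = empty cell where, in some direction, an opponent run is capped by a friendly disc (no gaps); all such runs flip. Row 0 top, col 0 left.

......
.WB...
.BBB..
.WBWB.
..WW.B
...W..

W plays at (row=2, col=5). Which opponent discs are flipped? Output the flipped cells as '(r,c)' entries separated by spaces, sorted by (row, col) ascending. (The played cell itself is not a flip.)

Answer: (3,4)

Derivation:
Dir NW: first cell '.' (not opp) -> no flip
Dir N: first cell '.' (not opp) -> no flip
Dir NE: edge -> no flip
Dir W: first cell '.' (not opp) -> no flip
Dir E: edge -> no flip
Dir SW: opp run (3,4) capped by W -> flip
Dir S: first cell '.' (not opp) -> no flip
Dir SE: edge -> no flip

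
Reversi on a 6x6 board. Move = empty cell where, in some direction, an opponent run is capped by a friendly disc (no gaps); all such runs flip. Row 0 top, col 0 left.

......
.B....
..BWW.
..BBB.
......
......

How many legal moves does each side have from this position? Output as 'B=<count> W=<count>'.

Answer: B=5 W=6

Derivation:
-- B to move --
(1,2): flips 1 -> legal
(1,3): flips 1 -> legal
(1,4): flips 2 -> legal
(1,5): flips 1 -> legal
(2,5): flips 2 -> legal
(3,5): no bracket -> illegal
B mobility = 5
-- W to move --
(0,0): no bracket -> illegal
(0,1): no bracket -> illegal
(0,2): no bracket -> illegal
(1,0): no bracket -> illegal
(1,2): no bracket -> illegal
(1,3): no bracket -> illegal
(2,0): no bracket -> illegal
(2,1): flips 1 -> legal
(2,5): no bracket -> illegal
(3,1): no bracket -> illegal
(3,5): no bracket -> illegal
(4,1): flips 1 -> legal
(4,2): flips 1 -> legal
(4,3): flips 1 -> legal
(4,4): flips 1 -> legal
(4,5): flips 1 -> legal
W mobility = 6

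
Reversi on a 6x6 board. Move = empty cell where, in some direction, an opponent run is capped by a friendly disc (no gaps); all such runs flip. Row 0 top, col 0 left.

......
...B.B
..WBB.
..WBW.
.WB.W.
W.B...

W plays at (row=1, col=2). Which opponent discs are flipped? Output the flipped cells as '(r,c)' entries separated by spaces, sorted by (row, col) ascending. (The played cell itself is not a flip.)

Answer: (2,3)

Derivation:
Dir NW: first cell '.' (not opp) -> no flip
Dir N: first cell '.' (not opp) -> no flip
Dir NE: first cell '.' (not opp) -> no flip
Dir W: first cell '.' (not opp) -> no flip
Dir E: opp run (1,3), next='.' -> no flip
Dir SW: first cell '.' (not opp) -> no flip
Dir S: first cell 'W' (not opp) -> no flip
Dir SE: opp run (2,3) capped by W -> flip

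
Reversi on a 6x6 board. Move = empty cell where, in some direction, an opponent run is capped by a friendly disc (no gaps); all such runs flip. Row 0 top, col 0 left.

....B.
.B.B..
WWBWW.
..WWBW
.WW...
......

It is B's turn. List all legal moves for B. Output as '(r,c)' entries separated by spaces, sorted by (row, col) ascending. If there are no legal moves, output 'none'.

(1,0): no bracket -> illegal
(1,2): flips 1 -> legal
(1,4): flips 1 -> legal
(1,5): no bracket -> illegal
(2,5): flips 2 -> legal
(3,0): no bracket -> illegal
(3,1): flips 3 -> legal
(4,0): no bracket -> illegal
(4,3): flips 2 -> legal
(4,4): flips 1 -> legal
(4,5): no bracket -> illegal
(5,0): no bracket -> illegal
(5,1): no bracket -> illegal
(5,2): flips 2 -> legal
(5,3): no bracket -> illegal

Answer: (1,2) (1,4) (2,5) (3,1) (4,3) (4,4) (5,2)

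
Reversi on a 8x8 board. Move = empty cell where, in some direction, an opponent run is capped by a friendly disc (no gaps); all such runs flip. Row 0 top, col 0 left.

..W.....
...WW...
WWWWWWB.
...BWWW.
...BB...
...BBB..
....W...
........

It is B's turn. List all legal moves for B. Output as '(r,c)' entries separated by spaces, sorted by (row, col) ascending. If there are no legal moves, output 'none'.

(0,1): no bracket -> illegal
(0,3): flips 2 -> legal
(0,4): flips 3 -> legal
(0,5): no bracket -> illegal
(1,0): no bracket -> illegal
(1,1): flips 1 -> legal
(1,2): no bracket -> illegal
(1,5): flips 1 -> legal
(1,6): flips 2 -> legal
(2,7): no bracket -> illegal
(3,0): no bracket -> illegal
(3,1): no bracket -> illegal
(3,2): no bracket -> illegal
(3,7): flips 3 -> legal
(4,5): no bracket -> illegal
(4,6): flips 1 -> legal
(4,7): no bracket -> illegal
(6,3): no bracket -> illegal
(6,5): no bracket -> illegal
(7,3): flips 1 -> legal
(7,4): flips 1 -> legal
(7,5): flips 1 -> legal

Answer: (0,3) (0,4) (1,1) (1,5) (1,6) (3,7) (4,6) (7,3) (7,4) (7,5)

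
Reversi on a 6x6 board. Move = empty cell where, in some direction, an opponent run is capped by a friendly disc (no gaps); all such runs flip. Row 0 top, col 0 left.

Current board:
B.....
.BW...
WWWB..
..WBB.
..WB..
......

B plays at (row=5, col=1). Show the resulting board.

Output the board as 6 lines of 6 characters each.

Place B at (5,1); scan 8 dirs for brackets.
Dir NW: first cell '.' (not opp) -> no flip
Dir N: first cell '.' (not opp) -> no flip
Dir NE: opp run (4,2) capped by B -> flip
Dir W: first cell '.' (not opp) -> no flip
Dir E: first cell '.' (not opp) -> no flip
Dir SW: edge -> no flip
Dir S: edge -> no flip
Dir SE: edge -> no flip
All flips: (4,2)

Answer: B.....
.BW...
WWWB..
..WBB.
..BB..
.B....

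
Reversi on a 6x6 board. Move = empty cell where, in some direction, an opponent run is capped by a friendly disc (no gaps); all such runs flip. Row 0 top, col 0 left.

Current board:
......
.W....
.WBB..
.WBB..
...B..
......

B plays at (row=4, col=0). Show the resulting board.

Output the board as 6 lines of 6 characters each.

Place B at (4,0); scan 8 dirs for brackets.
Dir NW: edge -> no flip
Dir N: first cell '.' (not opp) -> no flip
Dir NE: opp run (3,1) capped by B -> flip
Dir W: edge -> no flip
Dir E: first cell '.' (not opp) -> no flip
Dir SW: edge -> no flip
Dir S: first cell '.' (not opp) -> no flip
Dir SE: first cell '.' (not opp) -> no flip
All flips: (3,1)

Answer: ......
.W....
.WBB..
.BBB..
B..B..
......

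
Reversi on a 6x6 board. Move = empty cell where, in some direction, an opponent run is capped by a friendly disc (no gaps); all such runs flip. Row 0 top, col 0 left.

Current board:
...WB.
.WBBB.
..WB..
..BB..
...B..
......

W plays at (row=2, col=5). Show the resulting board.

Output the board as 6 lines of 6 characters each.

Answer: ...WB.
.WBBW.
..WB.W
..BB..
...B..
......

Derivation:
Place W at (2,5); scan 8 dirs for brackets.
Dir NW: opp run (1,4) capped by W -> flip
Dir N: first cell '.' (not opp) -> no flip
Dir NE: edge -> no flip
Dir W: first cell '.' (not opp) -> no flip
Dir E: edge -> no flip
Dir SW: first cell '.' (not opp) -> no flip
Dir S: first cell '.' (not opp) -> no flip
Dir SE: edge -> no flip
All flips: (1,4)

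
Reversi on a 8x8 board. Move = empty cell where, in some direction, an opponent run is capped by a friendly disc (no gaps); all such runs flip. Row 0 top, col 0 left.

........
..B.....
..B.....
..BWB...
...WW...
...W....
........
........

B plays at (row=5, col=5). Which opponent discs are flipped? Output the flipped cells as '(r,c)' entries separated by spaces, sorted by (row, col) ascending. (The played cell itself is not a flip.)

Dir NW: opp run (4,4) (3,3) capped by B -> flip
Dir N: first cell '.' (not opp) -> no flip
Dir NE: first cell '.' (not opp) -> no flip
Dir W: first cell '.' (not opp) -> no flip
Dir E: first cell '.' (not opp) -> no flip
Dir SW: first cell '.' (not opp) -> no flip
Dir S: first cell '.' (not opp) -> no flip
Dir SE: first cell '.' (not opp) -> no flip

Answer: (3,3) (4,4)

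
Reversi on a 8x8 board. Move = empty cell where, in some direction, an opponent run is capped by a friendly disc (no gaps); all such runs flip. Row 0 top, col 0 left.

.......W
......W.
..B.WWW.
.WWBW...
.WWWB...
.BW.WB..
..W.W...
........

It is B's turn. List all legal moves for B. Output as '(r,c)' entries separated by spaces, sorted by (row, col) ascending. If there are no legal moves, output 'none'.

(0,5): no bracket -> illegal
(0,6): no bracket -> illegal
(1,3): no bracket -> illegal
(1,4): flips 2 -> legal
(1,5): flips 1 -> legal
(1,7): no bracket -> illegal
(2,0): no bracket -> illegal
(2,1): flips 2 -> legal
(2,3): no bracket -> illegal
(2,7): no bracket -> illegal
(3,0): flips 2 -> legal
(3,5): flips 1 -> legal
(3,6): no bracket -> illegal
(3,7): no bracket -> illegal
(4,0): flips 4 -> legal
(4,5): no bracket -> illegal
(5,0): no bracket -> illegal
(5,3): flips 3 -> legal
(6,1): no bracket -> illegal
(6,3): no bracket -> illegal
(6,5): no bracket -> illegal
(7,1): no bracket -> illegal
(7,2): flips 4 -> legal
(7,3): flips 2 -> legal
(7,4): flips 2 -> legal
(7,5): no bracket -> illegal

Answer: (1,4) (1,5) (2,1) (3,0) (3,5) (4,0) (5,3) (7,2) (7,3) (7,4)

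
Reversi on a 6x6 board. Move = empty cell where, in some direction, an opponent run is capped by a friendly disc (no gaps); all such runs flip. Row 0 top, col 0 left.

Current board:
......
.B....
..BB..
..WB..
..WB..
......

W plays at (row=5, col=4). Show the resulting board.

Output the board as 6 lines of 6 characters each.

Place W at (5,4); scan 8 dirs for brackets.
Dir NW: opp run (4,3) capped by W -> flip
Dir N: first cell '.' (not opp) -> no flip
Dir NE: first cell '.' (not opp) -> no flip
Dir W: first cell '.' (not opp) -> no flip
Dir E: first cell '.' (not opp) -> no flip
Dir SW: edge -> no flip
Dir S: edge -> no flip
Dir SE: edge -> no flip
All flips: (4,3)

Answer: ......
.B....
..BB..
..WB..
..WW..
....W.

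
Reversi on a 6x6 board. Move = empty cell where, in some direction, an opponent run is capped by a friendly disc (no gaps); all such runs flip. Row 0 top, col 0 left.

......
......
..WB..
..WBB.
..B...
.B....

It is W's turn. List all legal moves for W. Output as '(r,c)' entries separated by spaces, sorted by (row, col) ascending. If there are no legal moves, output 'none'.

(1,2): no bracket -> illegal
(1,3): no bracket -> illegal
(1,4): flips 1 -> legal
(2,4): flips 1 -> legal
(2,5): no bracket -> illegal
(3,1): no bracket -> illegal
(3,5): flips 2 -> legal
(4,0): no bracket -> illegal
(4,1): no bracket -> illegal
(4,3): no bracket -> illegal
(4,4): flips 1 -> legal
(4,5): no bracket -> illegal
(5,0): no bracket -> illegal
(5,2): flips 1 -> legal
(5,3): no bracket -> illegal

Answer: (1,4) (2,4) (3,5) (4,4) (5,2)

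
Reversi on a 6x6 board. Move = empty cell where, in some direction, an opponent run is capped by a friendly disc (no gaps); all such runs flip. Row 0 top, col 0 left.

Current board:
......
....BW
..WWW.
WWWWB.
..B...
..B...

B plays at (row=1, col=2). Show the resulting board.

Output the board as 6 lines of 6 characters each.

Place B at (1,2); scan 8 dirs for brackets.
Dir NW: first cell '.' (not opp) -> no flip
Dir N: first cell '.' (not opp) -> no flip
Dir NE: first cell '.' (not opp) -> no flip
Dir W: first cell '.' (not opp) -> no flip
Dir E: first cell '.' (not opp) -> no flip
Dir SW: first cell '.' (not opp) -> no flip
Dir S: opp run (2,2) (3,2) capped by B -> flip
Dir SE: opp run (2,3) capped by B -> flip
All flips: (2,2) (2,3) (3,2)

Answer: ......
..B.BW
..BBW.
WWBWB.
..B...
..B...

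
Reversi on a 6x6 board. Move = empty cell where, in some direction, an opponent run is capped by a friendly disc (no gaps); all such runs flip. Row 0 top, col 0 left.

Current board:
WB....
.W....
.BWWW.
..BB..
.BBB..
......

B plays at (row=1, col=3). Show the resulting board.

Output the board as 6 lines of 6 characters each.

Place B at (1,3); scan 8 dirs for brackets.
Dir NW: first cell '.' (not opp) -> no flip
Dir N: first cell '.' (not opp) -> no flip
Dir NE: first cell '.' (not opp) -> no flip
Dir W: first cell '.' (not opp) -> no flip
Dir E: first cell '.' (not opp) -> no flip
Dir SW: opp run (2,2), next='.' -> no flip
Dir S: opp run (2,3) capped by B -> flip
Dir SE: opp run (2,4), next='.' -> no flip
All flips: (2,3)

Answer: WB....
.W.B..
.BWBW.
..BB..
.BBB..
......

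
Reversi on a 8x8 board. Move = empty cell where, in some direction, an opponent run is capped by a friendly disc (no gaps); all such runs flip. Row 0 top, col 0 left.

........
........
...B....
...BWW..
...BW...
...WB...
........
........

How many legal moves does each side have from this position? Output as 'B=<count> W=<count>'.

Answer: B=7 W=8

Derivation:
-- B to move --
(2,4): flips 2 -> legal
(2,5): flips 1 -> legal
(2,6): no bracket -> illegal
(3,6): flips 2 -> legal
(4,2): no bracket -> illegal
(4,5): flips 2 -> legal
(4,6): no bracket -> illegal
(5,2): flips 1 -> legal
(5,5): flips 1 -> legal
(6,2): no bracket -> illegal
(6,3): flips 1 -> legal
(6,4): no bracket -> illegal
B mobility = 7
-- W to move --
(1,2): flips 1 -> legal
(1,3): flips 3 -> legal
(1,4): no bracket -> illegal
(2,2): flips 1 -> legal
(2,4): no bracket -> illegal
(3,2): flips 1 -> legal
(4,2): flips 1 -> legal
(4,5): no bracket -> illegal
(5,2): flips 1 -> legal
(5,5): flips 1 -> legal
(6,3): no bracket -> illegal
(6,4): flips 1 -> legal
(6,5): no bracket -> illegal
W mobility = 8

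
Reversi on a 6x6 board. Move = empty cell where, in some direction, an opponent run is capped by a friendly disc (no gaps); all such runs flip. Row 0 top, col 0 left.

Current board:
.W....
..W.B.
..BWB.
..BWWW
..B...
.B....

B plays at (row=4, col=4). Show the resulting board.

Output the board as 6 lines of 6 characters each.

Answer: .W....
..W.B.
..BWB.
..BBBW
..B.B.
.B....

Derivation:
Place B at (4,4); scan 8 dirs for brackets.
Dir NW: opp run (3,3) capped by B -> flip
Dir N: opp run (3,4) capped by B -> flip
Dir NE: opp run (3,5), next=edge -> no flip
Dir W: first cell '.' (not opp) -> no flip
Dir E: first cell '.' (not opp) -> no flip
Dir SW: first cell '.' (not opp) -> no flip
Dir S: first cell '.' (not opp) -> no flip
Dir SE: first cell '.' (not opp) -> no flip
All flips: (3,3) (3,4)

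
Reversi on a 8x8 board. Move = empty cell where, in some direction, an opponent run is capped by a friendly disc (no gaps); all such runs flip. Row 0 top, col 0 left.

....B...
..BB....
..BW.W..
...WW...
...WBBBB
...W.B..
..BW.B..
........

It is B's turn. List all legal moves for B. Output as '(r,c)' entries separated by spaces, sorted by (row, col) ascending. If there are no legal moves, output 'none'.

Answer: (2,4) (4,2) (6,4) (7,3)

Derivation:
(1,4): no bracket -> illegal
(1,5): no bracket -> illegal
(1,6): no bracket -> illegal
(2,4): flips 2 -> legal
(2,6): no bracket -> illegal
(3,2): no bracket -> illegal
(3,5): no bracket -> illegal
(3,6): no bracket -> illegal
(4,2): flips 1 -> legal
(5,2): no bracket -> illegal
(5,4): no bracket -> illegal
(6,4): flips 1 -> legal
(7,2): no bracket -> illegal
(7,3): flips 5 -> legal
(7,4): no bracket -> illegal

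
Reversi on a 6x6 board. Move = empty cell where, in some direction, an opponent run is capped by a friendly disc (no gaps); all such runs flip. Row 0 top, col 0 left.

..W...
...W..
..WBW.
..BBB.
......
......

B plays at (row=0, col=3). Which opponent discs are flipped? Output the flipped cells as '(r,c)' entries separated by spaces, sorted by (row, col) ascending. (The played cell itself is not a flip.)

Answer: (1,3)

Derivation:
Dir NW: edge -> no flip
Dir N: edge -> no flip
Dir NE: edge -> no flip
Dir W: opp run (0,2), next='.' -> no flip
Dir E: first cell '.' (not opp) -> no flip
Dir SW: first cell '.' (not opp) -> no flip
Dir S: opp run (1,3) capped by B -> flip
Dir SE: first cell '.' (not opp) -> no flip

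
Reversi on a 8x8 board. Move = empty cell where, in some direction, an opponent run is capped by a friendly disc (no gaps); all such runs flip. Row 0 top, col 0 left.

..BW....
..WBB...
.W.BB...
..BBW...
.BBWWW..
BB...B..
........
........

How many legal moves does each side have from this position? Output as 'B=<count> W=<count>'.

Answer: B=10 W=9

Derivation:
-- B to move --
(0,1): flips 1 -> legal
(0,4): flips 1 -> legal
(1,0): flips 1 -> legal
(1,1): flips 1 -> legal
(2,0): no bracket -> illegal
(2,2): flips 1 -> legal
(2,5): no bracket -> illegal
(3,0): no bracket -> illegal
(3,1): no bracket -> illegal
(3,5): flips 2 -> legal
(3,6): no bracket -> illegal
(4,6): flips 3 -> legal
(5,2): no bracket -> illegal
(5,3): flips 1 -> legal
(5,4): flips 3 -> legal
(5,6): flips 2 -> legal
B mobility = 10
-- W to move --
(0,1): flips 1 -> legal
(0,4): flips 2 -> legal
(0,5): no bracket -> illegal
(1,1): no bracket -> illegal
(1,5): flips 2 -> legal
(2,2): flips 1 -> legal
(2,5): flips 1 -> legal
(3,0): no bracket -> illegal
(3,1): flips 2 -> legal
(3,5): no bracket -> illegal
(4,0): flips 2 -> legal
(4,6): no bracket -> illegal
(5,2): no bracket -> illegal
(5,3): no bracket -> illegal
(5,4): no bracket -> illegal
(5,6): no bracket -> illegal
(6,0): no bracket -> illegal
(6,1): no bracket -> illegal
(6,2): no bracket -> illegal
(6,4): no bracket -> illegal
(6,5): flips 1 -> legal
(6,6): flips 1 -> legal
W mobility = 9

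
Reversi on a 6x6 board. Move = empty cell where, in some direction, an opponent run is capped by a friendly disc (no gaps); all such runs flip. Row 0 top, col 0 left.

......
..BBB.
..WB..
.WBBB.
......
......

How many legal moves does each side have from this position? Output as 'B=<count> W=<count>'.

-- B to move --
(1,1): flips 1 -> legal
(2,0): no bracket -> illegal
(2,1): flips 1 -> legal
(3,0): flips 1 -> legal
(4,0): flips 2 -> legal
(4,1): no bracket -> illegal
(4,2): no bracket -> illegal
B mobility = 4
-- W to move --
(0,1): no bracket -> illegal
(0,2): flips 1 -> legal
(0,3): no bracket -> illegal
(0,4): flips 1 -> legal
(0,5): no bracket -> illegal
(1,1): no bracket -> illegal
(1,5): no bracket -> illegal
(2,1): no bracket -> illegal
(2,4): flips 1 -> legal
(2,5): no bracket -> illegal
(3,5): flips 3 -> legal
(4,1): no bracket -> illegal
(4,2): flips 1 -> legal
(4,3): no bracket -> illegal
(4,4): flips 1 -> legal
(4,5): no bracket -> illegal
W mobility = 6

Answer: B=4 W=6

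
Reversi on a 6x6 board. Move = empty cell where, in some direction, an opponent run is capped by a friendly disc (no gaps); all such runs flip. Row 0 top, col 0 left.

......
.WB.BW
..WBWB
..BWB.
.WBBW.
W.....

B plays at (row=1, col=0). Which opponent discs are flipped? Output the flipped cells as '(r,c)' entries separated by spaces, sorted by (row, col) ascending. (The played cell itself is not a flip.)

Dir NW: edge -> no flip
Dir N: first cell '.' (not opp) -> no flip
Dir NE: first cell '.' (not opp) -> no flip
Dir W: edge -> no flip
Dir E: opp run (1,1) capped by B -> flip
Dir SW: edge -> no flip
Dir S: first cell '.' (not opp) -> no flip
Dir SE: first cell '.' (not opp) -> no flip

Answer: (1,1)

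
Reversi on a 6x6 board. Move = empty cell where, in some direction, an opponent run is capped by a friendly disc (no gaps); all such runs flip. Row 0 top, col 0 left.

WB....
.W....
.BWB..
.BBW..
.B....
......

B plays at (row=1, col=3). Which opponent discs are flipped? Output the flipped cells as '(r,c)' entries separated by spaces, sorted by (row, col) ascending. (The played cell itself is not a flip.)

Dir NW: first cell '.' (not opp) -> no flip
Dir N: first cell '.' (not opp) -> no flip
Dir NE: first cell '.' (not opp) -> no flip
Dir W: first cell '.' (not opp) -> no flip
Dir E: first cell '.' (not opp) -> no flip
Dir SW: opp run (2,2) capped by B -> flip
Dir S: first cell 'B' (not opp) -> no flip
Dir SE: first cell '.' (not opp) -> no flip

Answer: (2,2)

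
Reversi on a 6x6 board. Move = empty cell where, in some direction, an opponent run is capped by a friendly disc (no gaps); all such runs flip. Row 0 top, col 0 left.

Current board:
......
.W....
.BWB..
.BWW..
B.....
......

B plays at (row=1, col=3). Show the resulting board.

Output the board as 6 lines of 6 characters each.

Place B at (1,3); scan 8 dirs for brackets.
Dir NW: first cell '.' (not opp) -> no flip
Dir N: first cell '.' (not opp) -> no flip
Dir NE: first cell '.' (not opp) -> no flip
Dir W: first cell '.' (not opp) -> no flip
Dir E: first cell '.' (not opp) -> no flip
Dir SW: opp run (2,2) capped by B -> flip
Dir S: first cell 'B' (not opp) -> no flip
Dir SE: first cell '.' (not opp) -> no flip
All flips: (2,2)

Answer: ......
.W.B..
.BBB..
.BWW..
B.....
......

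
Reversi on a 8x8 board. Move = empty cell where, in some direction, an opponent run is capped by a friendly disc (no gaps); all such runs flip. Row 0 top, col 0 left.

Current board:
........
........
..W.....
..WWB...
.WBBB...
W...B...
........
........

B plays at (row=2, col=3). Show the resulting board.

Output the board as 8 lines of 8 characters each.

Answer: ........
........
..WB....
..WBB...
.WBBB...
W...B...
........
........

Derivation:
Place B at (2,3); scan 8 dirs for brackets.
Dir NW: first cell '.' (not opp) -> no flip
Dir N: first cell '.' (not opp) -> no flip
Dir NE: first cell '.' (not opp) -> no flip
Dir W: opp run (2,2), next='.' -> no flip
Dir E: first cell '.' (not opp) -> no flip
Dir SW: opp run (3,2) (4,1) (5,0), next=edge -> no flip
Dir S: opp run (3,3) capped by B -> flip
Dir SE: first cell 'B' (not opp) -> no flip
All flips: (3,3)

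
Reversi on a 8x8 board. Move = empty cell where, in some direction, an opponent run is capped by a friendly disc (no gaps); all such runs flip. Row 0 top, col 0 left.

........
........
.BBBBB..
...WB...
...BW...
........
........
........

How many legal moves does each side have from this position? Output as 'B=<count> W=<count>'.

-- B to move --
(3,2): flips 1 -> legal
(3,5): no bracket -> illegal
(4,2): flips 1 -> legal
(4,5): flips 1 -> legal
(5,3): no bracket -> illegal
(5,4): flips 1 -> legal
(5,5): flips 2 -> legal
B mobility = 5
-- W to move --
(1,0): no bracket -> illegal
(1,1): flips 1 -> legal
(1,2): no bracket -> illegal
(1,3): flips 1 -> legal
(1,4): flips 2 -> legal
(1,5): flips 1 -> legal
(1,6): no bracket -> illegal
(2,0): no bracket -> illegal
(2,6): no bracket -> illegal
(3,0): no bracket -> illegal
(3,1): no bracket -> illegal
(3,2): no bracket -> illegal
(3,5): flips 1 -> legal
(3,6): no bracket -> illegal
(4,2): flips 1 -> legal
(4,5): no bracket -> illegal
(5,2): no bracket -> illegal
(5,3): flips 1 -> legal
(5,4): no bracket -> illegal
W mobility = 7

Answer: B=5 W=7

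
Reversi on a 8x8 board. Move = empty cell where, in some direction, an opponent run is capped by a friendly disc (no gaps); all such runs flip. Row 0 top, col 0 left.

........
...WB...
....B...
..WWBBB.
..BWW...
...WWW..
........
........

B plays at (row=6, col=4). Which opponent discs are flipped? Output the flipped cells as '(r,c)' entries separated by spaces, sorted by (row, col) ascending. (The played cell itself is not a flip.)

Dir NW: opp run (5,3) capped by B -> flip
Dir N: opp run (5,4) (4,4) capped by B -> flip
Dir NE: opp run (5,5), next='.' -> no flip
Dir W: first cell '.' (not opp) -> no flip
Dir E: first cell '.' (not opp) -> no flip
Dir SW: first cell '.' (not opp) -> no flip
Dir S: first cell '.' (not opp) -> no flip
Dir SE: first cell '.' (not opp) -> no flip

Answer: (4,4) (5,3) (5,4)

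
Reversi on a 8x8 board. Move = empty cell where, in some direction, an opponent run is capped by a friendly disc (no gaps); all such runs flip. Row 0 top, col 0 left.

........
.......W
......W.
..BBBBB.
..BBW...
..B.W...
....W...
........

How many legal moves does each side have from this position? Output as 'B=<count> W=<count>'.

-- B to move --
(0,6): no bracket -> illegal
(0,7): no bracket -> illegal
(1,5): no bracket -> illegal
(1,6): flips 1 -> legal
(2,5): no bracket -> illegal
(2,7): no bracket -> illegal
(3,7): no bracket -> illegal
(4,5): flips 1 -> legal
(5,3): flips 1 -> legal
(5,5): flips 1 -> legal
(6,3): no bracket -> illegal
(6,5): flips 1 -> legal
(7,3): no bracket -> illegal
(7,4): flips 3 -> legal
(7,5): no bracket -> illegal
B mobility = 6
-- W to move --
(2,1): flips 2 -> legal
(2,2): flips 1 -> legal
(2,3): no bracket -> illegal
(2,4): flips 1 -> legal
(2,5): no bracket -> illegal
(2,7): no bracket -> illegal
(3,1): no bracket -> illegal
(3,7): no bracket -> illegal
(4,1): flips 2 -> legal
(4,5): no bracket -> illegal
(4,6): flips 1 -> legal
(4,7): no bracket -> illegal
(5,1): no bracket -> illegal
(5,3): no bracket -> illegal
(6,1): no bracket -> illegal
(6,2): no bracket -> illegal
(6,3): no bracket -> illegal
W mobility = 5

Answer: B=6 W=5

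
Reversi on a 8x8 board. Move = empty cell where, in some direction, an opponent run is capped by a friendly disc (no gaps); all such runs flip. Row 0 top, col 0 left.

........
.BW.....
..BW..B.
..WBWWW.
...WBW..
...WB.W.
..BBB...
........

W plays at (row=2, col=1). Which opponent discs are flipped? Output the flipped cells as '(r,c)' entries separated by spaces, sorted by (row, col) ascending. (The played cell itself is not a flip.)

Dir NW: first cell '.' (not opp) -> no flip
Dir N: opp run (1,1), next='.' -> no flip
Dir NE: first cell 'W' (not opp) -> no flip
Dir W: first cell '.' (not opp) -> no flip
Dir E: opp run (2,2) capped by W -> flip
Dir SW: first cell '.' (not opp) -> no flip
Dir S: first cell '.' (not opp) -> no flip
Dir SE: first cell 'W' (not opp) -> no flip

Answer: (2,2)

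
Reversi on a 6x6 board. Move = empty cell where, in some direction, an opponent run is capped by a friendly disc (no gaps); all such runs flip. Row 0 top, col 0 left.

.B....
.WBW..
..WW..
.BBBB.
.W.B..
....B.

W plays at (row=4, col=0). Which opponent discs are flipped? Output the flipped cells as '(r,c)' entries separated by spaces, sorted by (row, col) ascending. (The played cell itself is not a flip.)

Dir NW: edge -> no flip
Dir N: first cell '.' (not opp) -> no flip
Dir NE: opp run (3,1) capped by W -> flip
Dir W: edge -> no flip
Dir E: first cell 'W' (not opp) -> no flip
Dir SW: edge -> no flip
Dir S: first cell '.' (not opp) -> no flip
Dir SE: first cell '.' (not opp) -> no flip

Answer: (3,1)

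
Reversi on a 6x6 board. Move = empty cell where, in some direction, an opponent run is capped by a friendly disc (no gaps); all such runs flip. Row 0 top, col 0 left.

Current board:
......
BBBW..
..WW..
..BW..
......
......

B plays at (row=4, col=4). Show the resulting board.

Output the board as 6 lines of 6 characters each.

Place B at (4,4); scan 8 dirs for brackets.
Dir NW: opp run (3,3) (2,2) capped by B -> flip
Dir N: first cell '.' (not opp) -> no flip
Dir NE: first cell '.' (not opp) -> no flip
Dir W: first cell '.' (not opp) -> no flip
Dir E: first cell '.' (not opp) -> no flip
Dir SW: first cell '.' (not opp) -> no flip
Dir S: first cell '.' (not opp) -> no flip
Dir SE: first cell '.' (not opp) -> no flip
All flips: (2,2) (3,3)

Answer: ......
BBBW..
..BW..
..BB..
....B.
......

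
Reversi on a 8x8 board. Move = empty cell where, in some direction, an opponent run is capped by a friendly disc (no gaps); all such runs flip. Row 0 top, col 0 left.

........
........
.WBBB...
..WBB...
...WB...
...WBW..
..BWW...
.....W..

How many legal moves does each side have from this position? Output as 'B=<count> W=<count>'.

-- B to move --
(1,0): flips 3 -> legal
(1,1): no bracket -> illegal
(1,2): no bracket -> illegal
(2,0): flips 1 -> legal
(3,0): no bracket -> illegal
(3,1): flips 1 -> legal
(4,1): flips 1 -> legal
(4,2): flips 2 -> legal
(4,5): no bracket -> illegal
(4,6): no bracket -> illegal
(5,2): flips 2 -> legal
(5,6): flips 1 -> legal
(6,5): flips 2 -> legal
(6,6): flips 1 -> legal
(7,2): flips 1 -> legal
(7,3): flips 3 -> legal
(7,4): flips 1 -> legal
(7,6): no bracket -> illegal
B mobility = 12
-- W to move --
(1,1): flips 3 -> legal
(1,2): flips 1 -> legal
(1,3): flips 2 -> legal
(1,4): flips 5 -> legal
(1,5): no bracket -> illegal
(2,5): flips 4 -> legal
(3,1): no bracket -> illegal
(3,5): flips 3 -> legal
(4,2): no bracket -> illegal
(4,5): flips 2 -> legal
(5,1): no bracket -> illegal
(5,2): no bracket -> illegal
(6,1): flips 1 -> legal
(6,5): flips 1 -> legal
(7,1): flips 1 -> legal
(7,2): no bracket -> illegal
(7,3): no bracket -> illegal
W mobility = 10

Answer: B=12 W=10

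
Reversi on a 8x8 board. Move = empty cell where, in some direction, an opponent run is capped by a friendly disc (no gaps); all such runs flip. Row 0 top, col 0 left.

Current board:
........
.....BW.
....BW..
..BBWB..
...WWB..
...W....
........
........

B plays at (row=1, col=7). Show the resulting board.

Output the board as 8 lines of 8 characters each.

Answer: ........
.....BBB
....BW..
..BBWB..
...WWB..
...W....
........
........

Derivation:
Place B at (1,7); scan 8 dirs for brackets.
Dir NW: first cell '.' (not opp) -> no flip
Dir N: first cell '.' (not opp) -> no flip
Dir NE: edge -> no flip
Dir W: opp run (1,6) capped by B -> flip
Dir E: edge -> no flip
Dir SW: first cell '.' (not opp) -> no flip
Dir S: first cell '.' (not opp) -> no flip
Dir SE: edge -> no flip
All flips: (1,6)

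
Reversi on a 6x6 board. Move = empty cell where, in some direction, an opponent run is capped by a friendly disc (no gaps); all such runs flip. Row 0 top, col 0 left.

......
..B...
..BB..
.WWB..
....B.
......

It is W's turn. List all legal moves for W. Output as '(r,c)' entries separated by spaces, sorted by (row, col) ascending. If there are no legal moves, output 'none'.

Answer: (0,2) (1,3) (1,4) (3,4)

Derivation:
(0,1): no bracket -> illegal
(0,2): flips 2 -> legal
(0,3): no bracket -> illegal
(1,1): no bracket -> illegal
(1,3): flips 1 -> legal
(1,4): flips 1 -> legal
(2,1): no bracket -> illegal
(2,4): no bracket -> illegal
(3,4): flips 1 -> legal
(3,5): no bracket -> illegal
(4,2): no bracket -> illegal
(4,3): no bracket -> illegal
(4,5): no bracket -> illegal
(5,3): no bracket -> illegal
(5,4): no bracket -> illegal
(5,5): no bracket -> illegal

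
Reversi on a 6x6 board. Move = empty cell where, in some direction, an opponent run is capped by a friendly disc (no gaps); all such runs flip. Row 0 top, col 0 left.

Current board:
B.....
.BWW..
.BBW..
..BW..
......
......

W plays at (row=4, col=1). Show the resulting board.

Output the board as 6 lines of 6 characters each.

Answer: B.....
.BWW..
.BBW..
..WW..
.W....
......

Derivation:
Place W at (4,1); scan 8 dirs for brackets.
Dir NW: first cell '.' (not opp) -> no flip
Dir N: first cell '.' (not opp) -> no flip
Dir NE: opp run (3,2) capped by W -> flip
Dir W: first cell '.' (not opp) -> no flip
Dir E: first cell '.' (not opp) -> no flip
Dir SW: first cell '.' (not opp) -> no flip
Dir S: first cell '.' (not opp) -> no flip
Dir SE: first cell '.' (not opp) -> no flip
All flips: (3,2)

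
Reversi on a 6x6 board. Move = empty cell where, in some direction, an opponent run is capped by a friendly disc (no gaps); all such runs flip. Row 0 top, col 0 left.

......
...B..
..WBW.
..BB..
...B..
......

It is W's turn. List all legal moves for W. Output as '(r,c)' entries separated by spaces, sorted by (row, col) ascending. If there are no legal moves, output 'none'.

(0,2): flips 1 -> legal
(0,3): no bracket -> illegal
(0,4): flips 1 -> legal
(1,2): no bracket -> illegal
(1,4): no bracket -> illegal
(2,1): no bracket -> illegal
(3,1): no bracket -> illegal
(3,4): no bracket -> illegal
(4,1): no bracket -> illegal
(4,2): flips 2 -> legal
(4,4): flips 1 -> legal
(5,2): no bracket -> illegal
(5,3): no bracket -> illegal
(5,4): no bracket -> illegal

Answer: (0,2) (0,4) (4,2) (4,4)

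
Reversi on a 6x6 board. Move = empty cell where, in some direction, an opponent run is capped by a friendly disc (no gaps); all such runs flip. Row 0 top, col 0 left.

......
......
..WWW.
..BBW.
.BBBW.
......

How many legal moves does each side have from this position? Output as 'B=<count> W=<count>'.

-- B to move --
(1,1): flips 1 -> legal
(1,2): flips 1 -> legal
(1,3): flips 1 -> legal
(1,4): flips 1 -> legal
(1,5): flips 1 -> legal
(2,1): no bracket -> illegal
(2,5): flips 1 -> legal
(3,1): no bracket -> illegal
(3,5): flips 1 -> legal
(4,5): flips 1 -> legal
(5,3): no bracket -> illegal
(5,4): no bracket -> illegal
(5,5): flips 1 -> legal
B mobility = 9
-- W to move --
(2,1): no bracket -> illegal
(3,0): no bracket -> illegal
(3,1): flips 2 -> legal
(4,0): flips 3 -> legal
(5,0): flips 2 -> legal
(5,1): flips 2 -> legal
(5,2): flips 3 -> legal
(5,3): flips 2 -> legal
(5,4): no bracket -> illegal
W mobility = 6

Answer: B=9 W=6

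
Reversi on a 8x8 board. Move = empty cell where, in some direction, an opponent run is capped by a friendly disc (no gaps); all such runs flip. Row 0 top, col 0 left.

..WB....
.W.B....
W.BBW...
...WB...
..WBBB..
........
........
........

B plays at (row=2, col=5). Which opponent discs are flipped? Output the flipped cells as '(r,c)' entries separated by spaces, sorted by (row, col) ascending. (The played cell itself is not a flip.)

Answer: (2,4)

Derivation:
Dir NW: first cell '.' (not opp) -> no flip
Dir N: first cell '.' (not opp) -> no flip
Dir NE: first cell '.' (not opp) -> no flip
Dir W: opp run (2,4) capped by B -> flip
Dir E: first cell '.' (not opp) -> no flip
Dir SW: first cell 'B' (not opp) -> no flip
Dir S: first cell '.' (not opp) -> no flip
Dir SE: first cell '.' (not opp) -> no flip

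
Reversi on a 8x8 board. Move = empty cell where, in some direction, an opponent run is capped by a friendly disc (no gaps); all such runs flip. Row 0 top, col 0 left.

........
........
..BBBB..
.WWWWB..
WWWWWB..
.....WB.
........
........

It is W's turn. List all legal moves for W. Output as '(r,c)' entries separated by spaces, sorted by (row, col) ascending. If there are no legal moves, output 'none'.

(1,1): flips 1 -> legal
(1,2): flips 2 -> legal
(1,3): flips 2 -> legal
(1,4): flips 2 -> legal
(1,5): flips 4 -> legal
(1,6): flips 1 -> legal
(2,1): no bracket -> illegal
(2,6): flips 1 -> legal
(3,6): flips 1 -> legal
(4,6): flips 1 -> legal
(4,7): no bracket -> illegal
(5,4): no bracket -> illegal
(5,7): flips 1 -> legal
(6,5): no bracket -> illegal
(6,6): no bracket -> illegal
(6,7): flips 2 -> legal

Answer: (1,1) (1,2) (1,3) (1,4) (1,5) (1,6) (2,6) (3,6) (4,6) (5,7) (6,7)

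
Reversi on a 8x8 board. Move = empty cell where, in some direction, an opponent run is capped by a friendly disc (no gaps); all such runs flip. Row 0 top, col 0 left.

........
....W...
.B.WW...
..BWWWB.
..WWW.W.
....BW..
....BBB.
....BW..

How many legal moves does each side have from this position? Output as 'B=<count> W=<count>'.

Answer: B=8 W=11

Derivation:
-- B to move --
(0,3): no bracket -> illegal
(0,4): flips 4 -> legal
(0,5): flips 2 -> legal
(1,2): no bracket -> illegal
(1,3): no bracket -> illegal
(1,5): no bracket -> illegal
(2,2): flips 3 -> legal
(2,5): no bracket -> illegal
(2,6): no bracket -> illegal
(3,1): no bracket -> illegal
(3,7): flips 2 -> legal
(4,1): no bracket -> illegal
(4,5): flips 1 -> legal
(4,7): no bracket -> illegal
(5,1): no bracket -> illegal
(5,2): flips 1 -> legal
(5,3): no bracket -> illegal
(5,6): flips 2 -> legal
(5,7): no bracket -> illegal
(7,6): flips 1 -> legal
B mobility = 8
-- W to move --
(1,0): flips 2 -> legal
(1,1): no bracket -> illegal
(1,2): no bracket -> illegal
(2,0): no bracket -> illegal
(2,2): flips 1 -> legal
(2,5): no bracket -> illegal
(2,6): flips 1 -> legal
(2,7): no bracket -> illegal
(3,0): no bracket -> illegal
(3,1): flips 1 -> legal
(3,7): flips 1 -> legal
(4,1): flips 1 -> legal
(4,5): no bracket -> illegal
(4,7): no bracket -> illegal
(5,3): flips 2 -> legal
(5,6): no bracket -> illegal
(5,7): flips 1 -> legal
(6,3): no bracket -> illegal
(6,7): no bracket -> illegal
(7,3): flips 2 -> legal
(7,6): flips 2 -> legal
(7,7): flips 1 -> legal
W mobility = 11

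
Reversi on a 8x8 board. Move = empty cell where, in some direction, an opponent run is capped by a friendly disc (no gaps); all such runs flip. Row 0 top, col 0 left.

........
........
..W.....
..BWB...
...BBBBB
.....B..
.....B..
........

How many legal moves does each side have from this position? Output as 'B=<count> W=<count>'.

-- B to move --
(1,1): flips 2 -> legal
(1,2): flips 1 -> legal
(1,3): no bracket -> illegal
(2,1): no bracket -> illegal
(2,3): flips 1 -> legal
(2,4): no bracket -> illegal
(3,1): no bracket -> illegal
(4,2): no bracket -> illegal
B mobility = 3
-- W to move --
(2,1): no bracket -> illegal
(2,3): no bracket -> illegal
(2,4): no bracket -> illegal
(2,5): no bracket -> illegal
(3,1): flips 1 -> legal
(3,5): flips 1 -> legal
(3,6): no bracket -> illegal
(3,7): no bracket -> illegal
(4,1): no bracket -> illegal
(4,2): flips 1 -> legal
(5,2): no bracket -> illegal
(5,3): flips 1 -> legal
(5,4): no bracket -> illegal
(5,6): no bracket -> illegal
(5,7): no bracket -> illegal
(6,4): no bracket -> illegal
(6,6): flips 2 -> legal
(7,4): no bracket -> illegal
(7,5): no bracket -> illegal
(7,6): no bracket -> illegal
W mobility = 5

Answer: B=3 W=5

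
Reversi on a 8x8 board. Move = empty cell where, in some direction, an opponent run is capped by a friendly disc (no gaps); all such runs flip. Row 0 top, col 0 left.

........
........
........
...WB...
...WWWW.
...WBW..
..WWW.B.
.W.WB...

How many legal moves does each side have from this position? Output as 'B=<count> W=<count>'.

Answer: B=6 W=7

Derivation:
-- B to move --
(2,2): flips 3 -> legal
(2,3): no bracket -> illegal
(2,4): no bracket -> illegal
(3,2): flips 2 -> legal
(3,5): no bracket -> illegal
(3,6): flips 1 -> legal
(3,7): no bracket -> illegal
(4,2): no bracket -> illegal
(4,7): no bracket -> illegal
(5,1): no bracket -> illegal
(5,2): flips 3 -> legal
(5,6): flips 2 -> legal
(5,7): no bracket -> illegal
(6,0): no bracket -> illegal
(6,1): no bracket -> illegal
(6,5): no bracket -> illegal
(7,0): no bracket -> illegal
(7,2): flips 2 -> legal
(7,5): no bracket -> illegal
B mobility = 6
-- W to move --
(2,3): flips 1 -> legal
(2,4): flips 1 -> legal
(2,5): flips 1 -> legal
(3,5): flips 1 -> legal
(5,6): no bracket -> illegal
(5,7): no bracket -> illegal
(6,5): flips 1 -> legal
(6,7): no bracket -> illegal
(7,5): flips 1 -> legal
(7,6): no bracket -> illegal
(7,7): flips 1 -> legal
W mobility = 7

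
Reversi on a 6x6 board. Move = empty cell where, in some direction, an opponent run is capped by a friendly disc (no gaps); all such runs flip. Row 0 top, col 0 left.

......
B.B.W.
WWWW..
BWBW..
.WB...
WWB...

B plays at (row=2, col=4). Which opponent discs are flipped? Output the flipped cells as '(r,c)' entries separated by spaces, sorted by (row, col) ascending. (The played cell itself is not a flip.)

Answer: (3,3)

Derivation:
Dir NW: first cell '.' (not opp) -> no flip
Dir N: opp run (1,4), next='.' -> no flip
Dir NE: first cell '.' (not opp) -> no flip
Dir W: opp run (2,3) (2,2) (2,1) (2,0), next=edge -> no flip
Dir E: first cell '.' (not opp) -> no flip
Dir SW: opp run (3,3) capped by B -> flip
Dir S: first cell '.' (not opp) -> no flip
Dir SE: first cell '.' (not opp) -> no flip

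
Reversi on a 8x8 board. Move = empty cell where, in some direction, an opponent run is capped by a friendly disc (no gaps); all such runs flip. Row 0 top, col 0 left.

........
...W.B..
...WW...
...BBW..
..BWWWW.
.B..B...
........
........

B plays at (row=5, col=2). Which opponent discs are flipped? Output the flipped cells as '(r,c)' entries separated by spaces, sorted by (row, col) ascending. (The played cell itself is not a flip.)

Answer: (4,3)

Derivation:
Dir NW: first cell '.' (not opp) -> no flip
Dir N: first cell 'B' (not opp) -> no flip
Dir NE: opp run (4,3) capped by B -> flip
Dir W: first cell 'B' (not opp) -> no flip
Dir E: first cell '.' (not opp) -> no flip
Dir SW: first cell '.' (not opp) -> no flip
Dir S: first cell '.' (not opp) -> no flip
Dir SE: first cell '.' (not opp) -> no flip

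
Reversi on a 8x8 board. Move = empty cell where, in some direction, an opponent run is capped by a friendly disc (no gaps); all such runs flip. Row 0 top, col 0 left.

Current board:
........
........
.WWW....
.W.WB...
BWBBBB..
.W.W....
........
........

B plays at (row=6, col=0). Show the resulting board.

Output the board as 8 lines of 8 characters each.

Place B at (6,0); scan 8 dirs for brackets.
Dir NW: edge -> no flip
Dir N: first cell '.' (not opp) -> no flip
Dir NE: opp run (5,1) capped by B -> flip
Dir W: edge -> no flip
Dir E: first cell '.' (not opp) -> no flip
Dir SW: edge -> no flip
Dir S: first cell '.' (not opp) -> no flip
Dir SE: first cell '.' (not opp) -> no flip
All flips: (5,1)

Answer: ........
........
.WWW....
.W.WB...
BWBBBB..
.B.W....
B.......
........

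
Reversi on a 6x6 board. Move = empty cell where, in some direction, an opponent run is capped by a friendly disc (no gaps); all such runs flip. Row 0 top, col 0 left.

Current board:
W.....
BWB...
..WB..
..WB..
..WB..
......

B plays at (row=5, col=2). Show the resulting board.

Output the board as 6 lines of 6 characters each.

Place B at (5,2); scan 8 dirs for brackets.
Dir NW: first cell '.' (not opp) -> no flip
Dir N: opp run (4,2) (3,2) (2,2) capped by B -> flip
Dir NE: first cell 'B' (not opp) -> no flip
Dir W: first cell '.' (not opp) -> no flip
Dir E: first cell '.' (not opp) -> no flip
Dir SW: edge -> no flip
Dir S: edge -> no flip
Dir SE: edge -> no flip
All flips: (2,2) (3,2) (4,2)

Answer: W.....
BWB...
..BB..
..BB..
..BB..
..B...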